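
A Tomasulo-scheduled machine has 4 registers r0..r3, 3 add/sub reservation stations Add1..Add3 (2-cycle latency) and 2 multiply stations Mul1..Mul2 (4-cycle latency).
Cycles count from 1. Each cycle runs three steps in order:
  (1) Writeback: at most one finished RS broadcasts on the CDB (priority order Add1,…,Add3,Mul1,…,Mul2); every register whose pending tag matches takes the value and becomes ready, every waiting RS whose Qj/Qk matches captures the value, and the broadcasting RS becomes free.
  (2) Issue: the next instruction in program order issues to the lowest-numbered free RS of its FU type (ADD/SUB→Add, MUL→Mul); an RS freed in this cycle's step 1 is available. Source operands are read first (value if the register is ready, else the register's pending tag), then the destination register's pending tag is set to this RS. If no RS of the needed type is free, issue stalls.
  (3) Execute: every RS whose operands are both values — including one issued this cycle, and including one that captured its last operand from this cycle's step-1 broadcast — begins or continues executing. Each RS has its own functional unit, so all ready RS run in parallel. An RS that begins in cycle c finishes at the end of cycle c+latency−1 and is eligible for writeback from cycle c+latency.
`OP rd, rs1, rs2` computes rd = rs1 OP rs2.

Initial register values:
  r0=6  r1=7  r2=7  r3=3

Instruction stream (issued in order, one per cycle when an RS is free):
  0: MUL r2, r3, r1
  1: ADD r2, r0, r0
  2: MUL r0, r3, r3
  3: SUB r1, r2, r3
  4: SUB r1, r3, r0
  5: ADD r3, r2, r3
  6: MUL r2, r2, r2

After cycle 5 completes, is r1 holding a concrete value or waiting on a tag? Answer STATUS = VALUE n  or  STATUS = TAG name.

c1: issue MUL r2<-Mul1 | r0:6,r1:7,r2:Mul1,r3:3
c2: issue ADD r2<-Add1 | r0:6,r1:7,r2:Add1,r3:3
c3: issue MUL r0<-Mul2 | r0:Mul2,r1:7,r2:Add1,r3:3
c4: CDB Add1=12; issue SUB r1<-Add1 | r0:Mul2,r1:Add1,r2:12,r3:3
c5: CDB Mul1=21; issue SUB r1<-Add2 | r0:Mul2,r1:Add2,r2:12,r3:3

STATUS = TAG Add2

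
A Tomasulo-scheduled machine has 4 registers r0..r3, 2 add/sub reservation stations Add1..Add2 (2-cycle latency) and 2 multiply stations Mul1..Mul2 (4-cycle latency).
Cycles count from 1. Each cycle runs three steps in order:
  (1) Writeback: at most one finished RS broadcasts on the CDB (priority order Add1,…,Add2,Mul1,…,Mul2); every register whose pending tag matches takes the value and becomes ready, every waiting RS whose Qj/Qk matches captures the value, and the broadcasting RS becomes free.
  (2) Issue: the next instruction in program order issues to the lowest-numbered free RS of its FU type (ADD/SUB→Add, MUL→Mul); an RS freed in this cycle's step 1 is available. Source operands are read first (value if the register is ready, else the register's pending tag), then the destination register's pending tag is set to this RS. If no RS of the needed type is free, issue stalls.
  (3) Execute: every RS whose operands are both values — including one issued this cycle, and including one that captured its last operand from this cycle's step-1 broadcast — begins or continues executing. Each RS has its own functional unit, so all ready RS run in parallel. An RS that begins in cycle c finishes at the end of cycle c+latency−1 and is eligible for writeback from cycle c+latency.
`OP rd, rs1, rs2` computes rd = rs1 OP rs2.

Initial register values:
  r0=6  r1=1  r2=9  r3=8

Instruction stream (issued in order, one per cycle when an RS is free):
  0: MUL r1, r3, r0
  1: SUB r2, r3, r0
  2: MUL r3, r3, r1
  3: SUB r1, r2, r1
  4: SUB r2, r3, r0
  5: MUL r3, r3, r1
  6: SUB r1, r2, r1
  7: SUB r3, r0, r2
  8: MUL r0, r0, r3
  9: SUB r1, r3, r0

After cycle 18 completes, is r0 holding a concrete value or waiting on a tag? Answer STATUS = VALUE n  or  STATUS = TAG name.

cycle 1: issue MUL r1<-Mul1 // r0:6,r1:Mul1,r2:9,r3:8
cycle 2: issue SUB r2<-Add1 // r0:6,r1:Mul1,r2:Add1,r3:8
cycle 3: issue MUL r3<-Mul2 // r0:6,r1:Mul1,r2:Add1,r3:Mul2
cycle 4: CDB Add1=2; issue SUB r1<-Add1 // r0:6,r1:Add1,r2:2,r3:Mul2
cycle 5: CDB Mul1=48; issue SUB r2<-Add2 // r0:6,r1:Add1,r2:Add2,r3:Mul2
cycle 6: issue MUL r3<-Mul1 // r0:6,r1:Add1,r2:Add2,r3:Mul1
cycle 7: CDB Add1=-46; issue SUB r1<-Add1 // r0:6,r1:Add1,r2:Add2,r3:Mul1
cycle 8: stall // r0:6,r1:Add1,r2:Add2,r3:Mul1
cycle 9: CDB Mul2=384; stall // r0:6,r1:Add1,r2:Add2,r3:Mul1
cycle 10: stall // r0:6,r1:Add1,r2:Add2,r3:Mul1
cycle 11: CDB Add2=378; issue SUB r3<-Add2 // r0:6,r1:Add1,r2:378,r3:Add2
cycle 12: issue MUL r0<-Mul2 // r0:Mul2,r1:Add1,r2:378,r3:Add2
cycle 13: CDB Add1=424; issue SUB r1<-Add1 // r0:Mul2,r1:Add1,r2:378,r3:Add2
cycle 14: CDB Add2=-372 // r0:Mul2,r1:Add1,r2:378,r3:-372
cycle 15: CDB Mul1=-17664 // r0:Mul2,r1:Add1,r2:378,r3:-372
cycle 16: - // r0:Mul2,r1:Add1,r2:378,r3:-372
cycle 17: - // r0:Mul2,r1:Add1,r2:378,r3:-372
cycle 18: CDB Mul2=-2232 // r0:-2232,r1:Add1,r2:378,r3:-372

STATUS = VALUE -2232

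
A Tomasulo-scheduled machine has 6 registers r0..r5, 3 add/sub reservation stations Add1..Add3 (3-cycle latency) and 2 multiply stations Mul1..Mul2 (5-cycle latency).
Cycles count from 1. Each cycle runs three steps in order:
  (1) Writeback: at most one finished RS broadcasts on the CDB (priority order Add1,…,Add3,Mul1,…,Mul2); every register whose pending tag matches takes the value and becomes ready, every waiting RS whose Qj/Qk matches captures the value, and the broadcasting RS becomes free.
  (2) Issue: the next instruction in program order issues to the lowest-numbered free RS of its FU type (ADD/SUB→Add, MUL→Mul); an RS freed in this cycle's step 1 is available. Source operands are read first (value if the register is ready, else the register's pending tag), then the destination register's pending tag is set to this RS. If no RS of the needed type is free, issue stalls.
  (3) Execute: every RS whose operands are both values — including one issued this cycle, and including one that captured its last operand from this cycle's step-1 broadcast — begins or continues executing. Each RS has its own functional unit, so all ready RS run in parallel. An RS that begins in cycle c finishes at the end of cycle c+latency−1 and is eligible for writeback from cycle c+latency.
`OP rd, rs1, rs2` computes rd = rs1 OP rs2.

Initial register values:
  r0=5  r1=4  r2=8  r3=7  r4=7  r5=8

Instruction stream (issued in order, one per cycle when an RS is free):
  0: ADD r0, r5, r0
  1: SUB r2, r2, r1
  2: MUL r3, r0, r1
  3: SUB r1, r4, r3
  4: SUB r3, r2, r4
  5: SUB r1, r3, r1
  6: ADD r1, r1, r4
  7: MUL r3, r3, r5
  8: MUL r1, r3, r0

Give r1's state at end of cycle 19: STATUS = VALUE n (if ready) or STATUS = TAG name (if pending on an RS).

STATUS = VALUE -312

  c1: issue ADD r0<-Add1  regs: r0:Add1,r1:4,r2:8,r3:7,r4:7,r5:8
  c2: issue SUB r2<-Add2  regs: r0:Add1,r1:4,r2:Add2,r3:7,r4:7,r5:8
  c3: issue MUL r3<-Mul1  regs: r0:Add1,r1:4,r2:Add2,r3:Mul1,r4:7,r5:8
  c4: CDB Add1=13; issue SUB r1<-Add1  regs: r0:13,r1:Add1,r2:Add2,r3:Mul1,r4:7,r5:8
  c5: CDB Add2=4; issue SUB r3<-Add2  regs: r0:13,r1:Add1,r2:4,r3:Add2,r4:7,r5:8
  c6: issue SUB r1<-Add3  regs: r0:13,r1:Add3,r2:4,r3:Add2,r4:7,r5:8
  c7: stall  regs: r0:13,r1:Add3,r2:4,r3:Add2,r4:7,r5:8
  c8: CDB Add2=-3; issue ADD r1<-Add2  regs: r0:13,r1:Add2,r2:4,r3:-3,r4:7,r5:8
  c9: CDB Mul1=52; issue MUL r3<-Mul1  regs: r0:13,r1:Add2,r2:4,r3:Mul1,r4:7,r5:8
  c10: issue MUL r1<-Mul2  regs: r0:13,r1:Mul2,r2:4,r3:Mul1,r4:7,r5:8
  c11: -  regs: r0:13,r1:Mul2,r2:4,r3:Mul1,r4:7,r5:8
  c12: CDB Add1=-45  regs: r0:13,r1:Mul2,r2:4,r3:Mul1,r4:7,r5:8
  c13: -  regs: r0:13,r1:Mul2,r2:4,r3:Mul1,r4:7,r5:8
  c14: CDB Mul1=-24  regs: r0:13,r1:Mul2,r2:4,r3:-24,r4:7,r5:8
  c15: CDB Add3=42  regs: r0:13,r1:Mul2,r2:4,r3:-24,r4:7,r5:8
  c16: -  regs: r0:13,r1:Mul2,r2:4,r3:-24,r4:7,r5:8
  c17: -  regs: r0:13,r1:Mul2,r2:4,r3:-24,r4:7,r5:8
  c18: CDB Add2=49  regs: r0:13,r1:Mul2,r2:4,r3:-24,r4:7,r5:8
  c19: CDB Mul2=-312  regs: r0:13,r1:-312,r2:4,r3:-24,r4:7,r5:8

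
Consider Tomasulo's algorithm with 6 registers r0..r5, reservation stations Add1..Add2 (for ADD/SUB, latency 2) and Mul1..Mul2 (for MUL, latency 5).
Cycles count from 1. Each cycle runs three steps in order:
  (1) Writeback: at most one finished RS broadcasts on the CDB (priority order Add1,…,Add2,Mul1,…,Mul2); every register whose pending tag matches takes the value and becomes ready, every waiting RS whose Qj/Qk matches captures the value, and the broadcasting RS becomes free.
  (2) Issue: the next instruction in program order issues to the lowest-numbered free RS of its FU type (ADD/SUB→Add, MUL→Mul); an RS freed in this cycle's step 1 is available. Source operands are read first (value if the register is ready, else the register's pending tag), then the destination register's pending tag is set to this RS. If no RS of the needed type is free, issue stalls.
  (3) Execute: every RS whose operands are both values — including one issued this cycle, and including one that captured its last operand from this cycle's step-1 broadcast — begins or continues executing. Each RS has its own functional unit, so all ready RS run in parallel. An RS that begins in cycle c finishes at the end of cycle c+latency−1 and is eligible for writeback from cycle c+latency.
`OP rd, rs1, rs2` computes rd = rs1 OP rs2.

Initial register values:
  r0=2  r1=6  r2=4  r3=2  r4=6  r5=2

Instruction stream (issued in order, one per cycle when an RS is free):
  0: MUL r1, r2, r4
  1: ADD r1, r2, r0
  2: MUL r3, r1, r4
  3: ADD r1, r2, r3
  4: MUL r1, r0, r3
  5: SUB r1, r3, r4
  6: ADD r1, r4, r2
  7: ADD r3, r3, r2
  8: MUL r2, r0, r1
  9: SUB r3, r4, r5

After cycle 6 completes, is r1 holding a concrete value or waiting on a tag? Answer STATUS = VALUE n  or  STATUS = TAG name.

STATUS = TAG Mul1

c1: issue MUL r1<-Mul1 | r0:2,r1:Mul1,r2:4,r3:2,r4:6,r5:2
c2: issue ADD r1<-Add1 | r0:2,r1:Add1,r2:4,r3:2,r4:6,r5:2
c3: issue MUL r3<-Mul2 | r0:2,r1:Add1,r2:4,r3:Mul2,r4:6,r5:2
c4: CDB Add1=6; issue ADD r1<-Add1 | r0:2,r1:Add1,r2:4,r3:Mul2,r4:6,r5:2
c5: stall | r0:2,r1:Add1,r2:4,r3:Mul2,r4:6,r5:2
c6: CDB Mul1=24; issue MUL r1<-Mul1 | r0:2,r1:Mul1,r2:4,r3:Mul2,r4:6,r5:2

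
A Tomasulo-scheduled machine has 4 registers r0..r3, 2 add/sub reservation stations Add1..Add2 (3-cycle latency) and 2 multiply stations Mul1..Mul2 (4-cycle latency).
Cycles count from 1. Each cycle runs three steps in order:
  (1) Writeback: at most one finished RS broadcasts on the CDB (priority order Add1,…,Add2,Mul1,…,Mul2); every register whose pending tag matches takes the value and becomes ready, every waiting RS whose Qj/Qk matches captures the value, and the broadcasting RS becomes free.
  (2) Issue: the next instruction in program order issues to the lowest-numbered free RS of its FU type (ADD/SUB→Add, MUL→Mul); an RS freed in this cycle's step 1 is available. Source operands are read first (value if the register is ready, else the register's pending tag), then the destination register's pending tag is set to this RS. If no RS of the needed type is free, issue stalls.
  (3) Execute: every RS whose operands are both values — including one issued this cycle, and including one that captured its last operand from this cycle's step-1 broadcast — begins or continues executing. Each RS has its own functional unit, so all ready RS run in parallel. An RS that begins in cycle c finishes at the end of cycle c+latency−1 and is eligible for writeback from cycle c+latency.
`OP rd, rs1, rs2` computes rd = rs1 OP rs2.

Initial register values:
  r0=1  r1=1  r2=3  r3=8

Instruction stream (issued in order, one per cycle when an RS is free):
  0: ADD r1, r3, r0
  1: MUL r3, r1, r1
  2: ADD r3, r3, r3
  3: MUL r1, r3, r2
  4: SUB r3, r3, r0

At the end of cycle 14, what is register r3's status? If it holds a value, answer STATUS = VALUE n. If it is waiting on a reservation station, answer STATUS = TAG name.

STATUS = VALUE 161

c1: issue ADD r1<-Add1 | r0:1,r1:Add1,r2:3,r3:8
c2: issue MUL r3<-Mul1 | r0:1,r1:Add1,r2:3,r3:Mul1
c3: issue ADD r3<-Add2 | r0:1,r1:Add1,r2:3,r3:Add2
c4: CDB Add1=9; issue MUL r1<-Mul2 | r0:1,r1:Mul2,r2:3,r3:Add2
c5: issue SUB r3<-Add1 | r0:1,r1:Mul2,r2:3,r3:Add1
c6: - | r0:1,r1:Mul2,r2:3,r3:Add1
c7: - | r0:1,r1:Mul2,r2:3,r3:Add1
c8: CDB Mul1=81 | r0:1,r1:Mul2,r2:3,r3:Add1
c9: - | r0:1,r1:Mul2,r2:3,r3:Add1
c10: - | r0:1,r1:Mul2,r2:3,r3:Add1
c11: CDB Add2=162 | r0:1,r1:Mul2,r2:3,r3:Add1
c12: - | r0:1,r1:Mul2,r2:3,r3:Add1
c13: - | r0:1,r1:Mul2,r2:3,r3:Add1
c14: CDB Add1=161 | r0:1,r1:Mul2,r2:3,r3:161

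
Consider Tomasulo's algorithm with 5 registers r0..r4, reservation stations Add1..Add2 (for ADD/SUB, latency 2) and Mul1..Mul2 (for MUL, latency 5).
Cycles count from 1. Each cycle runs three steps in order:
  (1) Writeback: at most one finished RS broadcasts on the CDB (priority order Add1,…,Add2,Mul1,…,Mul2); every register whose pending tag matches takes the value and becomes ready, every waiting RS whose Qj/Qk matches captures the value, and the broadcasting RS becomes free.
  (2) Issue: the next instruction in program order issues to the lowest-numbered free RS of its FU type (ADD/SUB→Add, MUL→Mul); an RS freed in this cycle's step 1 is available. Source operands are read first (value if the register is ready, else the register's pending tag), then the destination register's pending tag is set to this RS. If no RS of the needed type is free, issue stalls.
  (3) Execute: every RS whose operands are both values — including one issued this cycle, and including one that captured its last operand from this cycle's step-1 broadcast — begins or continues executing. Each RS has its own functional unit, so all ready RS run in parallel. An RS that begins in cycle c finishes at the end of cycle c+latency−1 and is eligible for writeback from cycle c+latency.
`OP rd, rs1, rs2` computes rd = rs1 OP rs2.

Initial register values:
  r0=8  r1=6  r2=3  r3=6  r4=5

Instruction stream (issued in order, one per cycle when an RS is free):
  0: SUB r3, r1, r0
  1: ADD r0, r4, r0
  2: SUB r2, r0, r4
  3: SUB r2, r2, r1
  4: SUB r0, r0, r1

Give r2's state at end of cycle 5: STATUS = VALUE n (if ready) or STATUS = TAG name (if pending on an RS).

cycle 1: issue SUB r3<-Add1 // r0:8,r1:6,r2:3,r3:Add1,r4:5
cycle 2: issue ADD r0<-Add2 // r0:Add2,r1:6,r2:3,r3:Add1,r4:5
cycle 3: CDB Add1=-2; issue SUB r2<-Add1 // r0:Add2,r1:6,r2:Add1,r3:-2,r4:5
cycle 4: CDB Add2=13; issue SUB r2<-Add2 // r0:13,r1:6,r2:Add2,r3:-2,r4:5
cycle 5: stall // r0:13,r1:6,r2:Add2,r3:-2,r4:5

STATUS = TAG Add2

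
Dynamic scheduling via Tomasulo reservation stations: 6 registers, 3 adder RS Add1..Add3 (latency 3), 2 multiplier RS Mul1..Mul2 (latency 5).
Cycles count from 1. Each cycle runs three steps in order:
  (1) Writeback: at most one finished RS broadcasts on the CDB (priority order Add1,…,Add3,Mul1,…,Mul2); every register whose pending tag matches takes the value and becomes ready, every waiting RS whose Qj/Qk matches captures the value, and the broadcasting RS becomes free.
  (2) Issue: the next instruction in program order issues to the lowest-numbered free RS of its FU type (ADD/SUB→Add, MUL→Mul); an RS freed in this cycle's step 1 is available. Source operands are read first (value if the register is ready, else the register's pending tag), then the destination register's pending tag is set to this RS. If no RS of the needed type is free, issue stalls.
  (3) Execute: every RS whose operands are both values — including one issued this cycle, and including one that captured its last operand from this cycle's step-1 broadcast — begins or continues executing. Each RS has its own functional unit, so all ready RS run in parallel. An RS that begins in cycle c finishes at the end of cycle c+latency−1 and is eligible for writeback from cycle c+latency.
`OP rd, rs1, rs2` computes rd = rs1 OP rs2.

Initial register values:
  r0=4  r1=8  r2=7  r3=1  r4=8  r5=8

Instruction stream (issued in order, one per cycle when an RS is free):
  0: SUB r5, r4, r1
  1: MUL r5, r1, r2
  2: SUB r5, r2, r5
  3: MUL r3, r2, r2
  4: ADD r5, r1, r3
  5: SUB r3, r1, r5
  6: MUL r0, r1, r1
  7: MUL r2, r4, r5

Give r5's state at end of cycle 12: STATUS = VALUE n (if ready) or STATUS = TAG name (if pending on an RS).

cycle 1: issue SUB r5<-Add1 // r0:4,r1:8,r2:7,r3:1,r4:8,r5:Add1
cycle 2: issue MUL r5<-Mul1 // r0:4,r1:8,r2:7,r3:1,r4:8,r5:Mul1
cycle 3: issue SUB r5<-Add2 // r0:4,r1:8,r2:7,r3:1,r4:8,r5:Add2
cycle 4: CDB Add1=0; issue MUL r3<-Mul2 // r0:4,r1:8,r2:7,r3:Mul2,r4:8,r5:Add2
cycle 5: issue ADD r5<-Add1 // r0:4,r1:8,r2:7,r3:Mul2,r4:8,r5:Add1
cycle 6: issue SUB r3<-Add3 // r0:4,r1:8,r2:7,r3:Add3,r4:8,r5:Add1
cycle 7: CDB Mul1=56; issue MUL r0<-Mul1 // r0:Mul1,r1:8,r2:7,r3:Add3,r4:8,r5:Add1
cycle 8: stall // r0:Mul1,r1:8,r2:7,r3:Add3,r4:8,r5:Add1
cycle 9: CDB Mul2=49; issue MUL r2<-Mul2 // r0:Mul1,r1:8,r2:Mul2,r3:Add3,r4:8,r5:Add1
cycle 10: CDB Add2=-49 // r0:Mul1,r1:8,r2:Mul2,r3:Add3,r4:8,r5:Add1
cycle 11: - // r0:Mul1,r1:8,r2:Mul2,r3:Add3,r4:8,r5:Add1
cycle 12: CDB Add1=57 // r0:Mul1,r1:8,r2:Mul2,r3:Add3,r4:8,r5:57

STATUS = VALUE 57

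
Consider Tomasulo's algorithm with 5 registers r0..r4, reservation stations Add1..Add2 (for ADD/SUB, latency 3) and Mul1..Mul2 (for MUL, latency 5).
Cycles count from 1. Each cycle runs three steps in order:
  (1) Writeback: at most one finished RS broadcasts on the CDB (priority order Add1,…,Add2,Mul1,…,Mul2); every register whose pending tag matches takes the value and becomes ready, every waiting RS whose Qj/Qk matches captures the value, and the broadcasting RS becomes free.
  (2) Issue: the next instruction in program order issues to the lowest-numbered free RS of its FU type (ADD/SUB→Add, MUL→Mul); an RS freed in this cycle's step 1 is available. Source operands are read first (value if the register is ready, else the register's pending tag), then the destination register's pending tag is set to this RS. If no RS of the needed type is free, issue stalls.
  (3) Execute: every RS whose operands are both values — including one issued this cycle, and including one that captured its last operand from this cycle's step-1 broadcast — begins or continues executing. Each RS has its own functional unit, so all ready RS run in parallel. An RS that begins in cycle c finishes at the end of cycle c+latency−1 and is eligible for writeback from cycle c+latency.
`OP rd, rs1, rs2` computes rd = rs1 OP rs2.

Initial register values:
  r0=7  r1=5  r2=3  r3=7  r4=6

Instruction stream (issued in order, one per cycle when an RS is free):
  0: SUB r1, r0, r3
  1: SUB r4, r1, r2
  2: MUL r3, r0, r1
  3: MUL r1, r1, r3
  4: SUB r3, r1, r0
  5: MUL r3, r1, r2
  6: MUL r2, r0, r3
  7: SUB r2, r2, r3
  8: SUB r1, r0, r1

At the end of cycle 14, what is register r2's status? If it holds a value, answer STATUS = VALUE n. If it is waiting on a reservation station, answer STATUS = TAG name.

cycle 1: issue SUB r1<-Add1 // r0:7,r1:Add1,r2:3,r3:7,r4:6
cycle 2: issue SUB r4<-Add2 // r0:7,r1:Add1,r2:3,r3:7,r4:Add2
cycle 3: issue MUL r3<-Mul1 // r0:7,r1:Add1,r2:3,r3:Mul1,r4:Add2
cycle 4: CDB Add1=0; issue MUL r1<-Mul2 // r0:7,r1:Mul2,r2:3,r3:Mul1,r4:Add2
cycle 5: issue SUB r3<-Add1 // r0:7,r1:Mul2,r2:3,r3:Add1,r4:Add2
cycle 6: stall // r0:7,r1:Mul2,r2:3,r3:Add1,r4:Add2
cycle 7: CDB Add2=-3; stall // r0:7,r1:Mul2,r2:3,r3:Add1,r4:-3
cycle 8: stall // r0:7,r1:Mul2,r2:3,r3:Add1,r4:-3
cycle 9: CDB Mul1=0; issue MUL r3<-Mul1 // r0:7,r1:Mul2,r2:3,r3:Mul1,r4:-3
cycle 10: stall // r0:7,r1:Mul2,r2:3,r3:Mul1,r4:-3
cycle 11: stall // r0:7,r1:Mul2,r2:3,r3:Mul1,r4:-3
cycle 12: stall // r0:7,r1:Mul2,r2:3,r3:Mul1,r4:-3
cycle 13: stall // r0:7,r1:Mul2,r2:3,r3:Mul1,r4:-3
cycle 14: CDB Mul2=0; issue MUL r2<-Mul2 // r0:7,r1:0,r2:Mul2,r3:Mul1,r4:-3

STATUS = TAG Mul2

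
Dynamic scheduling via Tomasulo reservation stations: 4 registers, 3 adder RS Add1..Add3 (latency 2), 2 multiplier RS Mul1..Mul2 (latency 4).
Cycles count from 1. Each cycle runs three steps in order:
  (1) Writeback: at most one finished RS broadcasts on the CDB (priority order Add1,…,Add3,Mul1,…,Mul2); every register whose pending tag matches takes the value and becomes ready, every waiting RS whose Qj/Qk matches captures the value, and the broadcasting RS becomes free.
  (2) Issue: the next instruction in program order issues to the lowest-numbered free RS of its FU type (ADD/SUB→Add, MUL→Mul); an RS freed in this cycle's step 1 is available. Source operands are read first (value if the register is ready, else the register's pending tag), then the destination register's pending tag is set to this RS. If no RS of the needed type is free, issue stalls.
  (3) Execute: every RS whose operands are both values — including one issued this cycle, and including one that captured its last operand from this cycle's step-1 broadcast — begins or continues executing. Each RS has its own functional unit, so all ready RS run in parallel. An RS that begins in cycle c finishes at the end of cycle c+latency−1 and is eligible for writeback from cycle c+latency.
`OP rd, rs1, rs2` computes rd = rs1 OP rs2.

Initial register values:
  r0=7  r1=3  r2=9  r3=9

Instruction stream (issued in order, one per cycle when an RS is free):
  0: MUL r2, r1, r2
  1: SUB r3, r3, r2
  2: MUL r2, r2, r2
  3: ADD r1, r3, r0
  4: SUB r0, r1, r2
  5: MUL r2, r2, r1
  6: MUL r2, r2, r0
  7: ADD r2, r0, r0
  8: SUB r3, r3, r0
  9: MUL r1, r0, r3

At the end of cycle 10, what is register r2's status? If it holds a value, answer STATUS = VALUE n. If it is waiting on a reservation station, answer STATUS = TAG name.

c1: issue MUL r2<-Mul1 | r0:7,r1:3,r2:Mul1,r3:9
c2: issue SUB r3<-Add1 | r0:7,r1:3,r2:Mul1,r3:Add1
c3: issue MUL r2<-Mul2 | r0:7,r1:3,r2:Mul2,r3:Add1
c4: issue ADD r1<-Add2 | r0:7,r1:Add2,r2:Mul2,r3:Add1
c5: CDB Mul1=27; issue SUB r0<-Add3 | r0:Add3,r1:Add2,r2:Mul2,r3:Add1
c6: issue MUL r2<-Mul1 | r0:Add3,r1:Add2,r2:Mul1,r3:Add1
c7: CDB Add1=-18; stall | r0:Add3,r1:Add2,r2:Mul1,r3:-18
c8: stall | r0:Add3,r1:Add2,r2:Mul1,r3:-18
c9: CDB Add2=-11; stall | r0:Add3,r1:-11,r2:Mul1,r3:-18
c10: CDB Mul2=729; issue MUL r2<-Mul2 | r0:Add3,r1:-11,r2:Mul2,r3:-18

STATUS = TAG Mul2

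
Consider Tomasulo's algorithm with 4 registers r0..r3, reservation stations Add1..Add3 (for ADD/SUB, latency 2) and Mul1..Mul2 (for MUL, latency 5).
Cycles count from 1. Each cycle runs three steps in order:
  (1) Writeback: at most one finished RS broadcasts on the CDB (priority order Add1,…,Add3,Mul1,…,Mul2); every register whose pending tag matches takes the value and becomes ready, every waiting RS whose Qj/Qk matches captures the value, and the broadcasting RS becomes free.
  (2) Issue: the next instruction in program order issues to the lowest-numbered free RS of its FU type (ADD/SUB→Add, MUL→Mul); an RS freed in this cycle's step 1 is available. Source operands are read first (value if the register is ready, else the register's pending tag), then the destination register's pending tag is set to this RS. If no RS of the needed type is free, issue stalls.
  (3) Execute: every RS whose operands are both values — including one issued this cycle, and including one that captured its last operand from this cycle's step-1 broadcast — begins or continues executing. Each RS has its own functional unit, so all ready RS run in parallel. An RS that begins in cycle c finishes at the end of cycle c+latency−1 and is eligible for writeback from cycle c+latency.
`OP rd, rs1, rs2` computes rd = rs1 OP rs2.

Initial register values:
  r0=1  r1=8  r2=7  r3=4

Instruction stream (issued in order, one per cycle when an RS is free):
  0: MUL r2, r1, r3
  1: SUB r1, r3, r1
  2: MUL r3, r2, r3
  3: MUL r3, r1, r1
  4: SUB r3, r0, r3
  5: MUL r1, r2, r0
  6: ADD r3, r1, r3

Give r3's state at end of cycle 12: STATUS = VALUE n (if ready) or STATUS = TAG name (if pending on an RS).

STATUS = TAG Add2

c1: issue MUL r2<-Mul1 | r0:1,r1:8,r2:Mul1,r3:4
c2: issue SUB r1<-Add1 | r0:1,r1:Add1,r2:Mul1,r3:4
c3: issue MUL r3<-Mul2 | r0:1,r1:Add1,r2:Mul1,r3:Mul2
c4: CDB Add1=-4; stall | r0:1,r1:-4,r2:Mul1,r3:Mul2
c5: stall | r0:1,r1:-4,r2:Mul1,r3:Mul2
c6: CDB Mul1=32; issue MUL r3<-Mul1 | r0:1,r1:-4,r2:32,r3:Mul1
c7: issue SUB r3<-Add1 | r0:1,r1:-4,r2:32,r3:Add1
c8: stall | r0:1,r1:-4,r2:32,r3:Add1
c9: stall | r0:1,r1:-4,r2:32,r3:Add1
c10: stall | r0:1,r1:-4,r2:32,r3:Add1
c11: CDB Mul1=16; issue MUL r1<-Mul1 | r0:1,r1:Mul1,r2:32,r3:Add1
c12: CDB Mul2=128; issue ADD r3<-Add2 | r0:1,r1:Mul1,r2:32,r3:Add2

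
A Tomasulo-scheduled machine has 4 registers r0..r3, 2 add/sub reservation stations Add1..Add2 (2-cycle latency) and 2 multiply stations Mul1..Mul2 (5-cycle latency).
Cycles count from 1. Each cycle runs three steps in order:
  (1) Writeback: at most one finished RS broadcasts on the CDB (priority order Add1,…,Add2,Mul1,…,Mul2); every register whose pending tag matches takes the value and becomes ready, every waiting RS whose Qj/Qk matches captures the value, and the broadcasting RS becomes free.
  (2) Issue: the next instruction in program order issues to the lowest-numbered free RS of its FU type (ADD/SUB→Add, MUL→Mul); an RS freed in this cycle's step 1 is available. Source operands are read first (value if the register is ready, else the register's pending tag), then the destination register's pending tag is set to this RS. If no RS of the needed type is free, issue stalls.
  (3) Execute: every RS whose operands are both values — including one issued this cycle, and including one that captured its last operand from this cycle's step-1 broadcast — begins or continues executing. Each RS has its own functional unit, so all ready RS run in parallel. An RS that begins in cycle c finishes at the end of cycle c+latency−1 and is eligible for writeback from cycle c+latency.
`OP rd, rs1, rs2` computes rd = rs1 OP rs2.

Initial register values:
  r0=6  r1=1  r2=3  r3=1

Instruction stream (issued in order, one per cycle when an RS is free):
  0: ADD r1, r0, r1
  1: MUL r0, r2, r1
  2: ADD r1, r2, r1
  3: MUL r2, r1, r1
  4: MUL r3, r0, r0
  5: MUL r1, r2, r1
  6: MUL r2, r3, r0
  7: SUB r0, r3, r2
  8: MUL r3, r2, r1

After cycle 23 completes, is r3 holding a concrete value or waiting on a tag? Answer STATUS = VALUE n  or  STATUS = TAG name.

STATUS = VALUE 9261000

c1: issue ADD r1<-Add1 | r0:6,r1:Add1,r2:3,r3:1
c2: issue MUL r0<-Mul1 | r0:Mul1,r1:Add1,r2:3,r3:1
c3: CDB Add1=7; issue ADD r1<-Add1 | r0:Mul1,r1:Add1,r2:3,r3:1
c4: issue MUL r2<-Mul2 | r0:Mul1,r1:Add1,r2:Mul2,r3:1
c5: CDB Add1=10; stall | r0:Mul1,r1:10,r2:Mul2,r3:1
c6: stall | r0:Mul1,r1:10,r2:Mul2,r3:1
c7: stall | r0:Mul1,r1:10,r2:Mul2,r3:1
c8: CDB Mul1=21; issue MUL r3<-Mul1 | r0:21,r1:10,r2:Mul2,r3:Mul1
c9: stall | r0:21,r1:10,r2:Mul2,r3:Mul1
c10: CDB Mul2=100; issue MUL r1<-Mul2 | r0:21,r1:Mul2,r2:100,r3:Mul1
c11: stall | r0:21,r1:Mul2,r2:100,r3:Mul1
c12: stall | r0:21,r1:Mul2,r2:100,r3:Mul1
c13: CDB Mul1=441; issue MUL r2<-Mul1 | r0:21,r1:Mul2,r2:Mul1,r3:441
c14: issue SUB r0<-Add1 | r0:Add1,r1:Mul2,r2:Mul1,r3:441
c15: CDB Mul2=1000; issue MUL r3<-Mul2 | r0:Add1,r1:1000,r2:Mul1,r3:Mul2
c16: - | r0:Add1,r1:1000,r2:Mul1,r3:Mul2
c17: - | r0:Add1,r1:1000,r2:Mul1,r3:Mul2
c18: CDB Mul1=9261 | r0:Add1,r1:1000,r2:9261,r3:Mul2
c19: - | r0:Add1,r1:1000,r2:9261,r3:Mul2
c20: CDB Add1=-8820 | r0:-8820,r1:1000,r2:9261,r3:Mul2
c21: - | r0:-8820,r1:1000,r2:9261,r3:Mul2
c22: - | r0:-8820,r1:1000,r2:9261,r3:Mul2
c23: CDB Mul2=9261000 | r0:-8820,r1:1000,r2:9261,r3:9261000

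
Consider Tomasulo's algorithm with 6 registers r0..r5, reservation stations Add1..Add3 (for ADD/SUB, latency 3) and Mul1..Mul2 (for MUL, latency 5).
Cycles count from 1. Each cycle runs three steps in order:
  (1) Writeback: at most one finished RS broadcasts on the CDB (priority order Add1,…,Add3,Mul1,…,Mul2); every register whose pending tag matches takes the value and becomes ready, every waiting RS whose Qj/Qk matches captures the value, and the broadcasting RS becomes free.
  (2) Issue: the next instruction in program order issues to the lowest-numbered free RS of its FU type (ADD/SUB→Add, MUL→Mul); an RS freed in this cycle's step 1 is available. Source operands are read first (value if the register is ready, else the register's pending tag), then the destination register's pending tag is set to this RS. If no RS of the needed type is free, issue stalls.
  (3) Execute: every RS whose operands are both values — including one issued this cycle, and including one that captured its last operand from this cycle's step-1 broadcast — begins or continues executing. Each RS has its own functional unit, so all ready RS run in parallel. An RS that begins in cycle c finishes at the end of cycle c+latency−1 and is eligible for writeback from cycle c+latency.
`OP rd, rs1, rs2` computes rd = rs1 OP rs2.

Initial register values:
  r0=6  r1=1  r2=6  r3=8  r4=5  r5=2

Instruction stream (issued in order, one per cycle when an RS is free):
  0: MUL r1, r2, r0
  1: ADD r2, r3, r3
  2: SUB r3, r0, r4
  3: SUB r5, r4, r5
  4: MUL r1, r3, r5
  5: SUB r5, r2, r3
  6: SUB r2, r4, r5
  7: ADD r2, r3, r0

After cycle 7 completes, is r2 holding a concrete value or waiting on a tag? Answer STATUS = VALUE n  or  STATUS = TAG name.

STATUS = TAG Add2

c1: issue MUL r1<-Mul1 | r0:6,r1:Mul1,r2:6,r3:8,r4:5,r5:2
c2: issue ADD r2<-Add1 | r0:6,r1:Mul1,r2:Add1,r3:8,r4:5,r5:2
c3: issue SUB r3<-Add2 | r0:6,r1:Mul1,r2:Add1,r3:Add2,r4:5,r5:2
c4: issue SUB r5<-Add3 | r0:6,r1:Mul1,r2:Add1,r3:Add2,r4:5,r5:Add3
c5: CDB Add1=16; issue MUL r1<-Mul2 | r0:6,r1:Mul2,r2:16,r3:Add2,r4:5,r5:Add3
c6: CDB Add2=1; issue SUB r5<-Add1 | r0:6,r1:Mul2,r2:16,r3:1,r4:5,r5:Add1
c7: CDB Add3=3; issue SUB r2<-Add2 | r0:6,r1:Mul2,r2:Add2,r3:1,r4:5,r5:Add1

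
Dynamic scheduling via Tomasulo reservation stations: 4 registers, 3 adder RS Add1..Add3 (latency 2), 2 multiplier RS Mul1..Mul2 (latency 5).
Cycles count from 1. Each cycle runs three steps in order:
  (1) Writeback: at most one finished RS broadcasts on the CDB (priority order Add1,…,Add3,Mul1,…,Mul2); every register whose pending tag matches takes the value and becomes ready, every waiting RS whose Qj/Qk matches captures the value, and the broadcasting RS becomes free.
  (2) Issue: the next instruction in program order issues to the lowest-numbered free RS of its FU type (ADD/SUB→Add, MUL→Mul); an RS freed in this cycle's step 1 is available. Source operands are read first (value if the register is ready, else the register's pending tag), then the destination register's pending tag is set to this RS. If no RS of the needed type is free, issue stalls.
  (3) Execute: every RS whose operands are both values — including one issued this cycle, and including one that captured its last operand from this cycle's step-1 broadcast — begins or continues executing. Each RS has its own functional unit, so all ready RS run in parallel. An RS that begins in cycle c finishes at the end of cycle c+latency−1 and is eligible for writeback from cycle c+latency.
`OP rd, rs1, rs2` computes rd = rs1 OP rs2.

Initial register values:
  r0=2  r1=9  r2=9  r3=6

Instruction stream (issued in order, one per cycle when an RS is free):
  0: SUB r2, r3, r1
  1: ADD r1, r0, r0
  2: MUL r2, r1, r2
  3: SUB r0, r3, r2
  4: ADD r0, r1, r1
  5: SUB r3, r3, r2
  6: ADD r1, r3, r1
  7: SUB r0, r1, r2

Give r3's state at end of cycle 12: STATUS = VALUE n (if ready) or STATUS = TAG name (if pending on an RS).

STATUS = VALUE 18

  c1: issue SUB r2<-Add1  regs: r0:2,r1:9,r2:Add1,r3:6
  c2: issue ADD r1<-Add2  regs: r0:2,r1:Add2,r2:Add1,r3:6
  c3: CDB Add1=-3; issue MUL r2<-Mul1  regs: r0:2,r1:Add2,r2:Mul1,r3:6
  c4: CDB Add2=4; issue SUB r0<-Add1  regs: r0:Add1,r1:4,r2:Mul1,r3:6
  c5: issue ADD r0<-Add2  regs: r0:Add2,r1:4,r2:Mul1,r3:6
  c6: issue SUB r3<-Add3  regs: r0:Add2,r1:4,r2:Mul1,r3:Add3
  c7: CDB Add2=8; issue ADD r1<-Add2  regs: r0:8,r1:Add2,r2:Mul1,r3:Add3
  c8: stall  regs: r0:8,r1:Add2,r2:Mul1,r3:Add3
  c9: CDB Mul1=-12; stall  regs: r0:8,r1:Add2,r2:-12,r3:Add3
  c10: stall  regs: r0:8,r1:Add2,r2:-12,r3:Add3
  c11: CDB Add1=18; issue SUB r0<-Add1  regs: r0:Add1,r1:Add2,r2:-12,r3:Add3
  c12: CDB Add3=18  regs: r0:Add1,r1:Add2,r2:-12,r3:18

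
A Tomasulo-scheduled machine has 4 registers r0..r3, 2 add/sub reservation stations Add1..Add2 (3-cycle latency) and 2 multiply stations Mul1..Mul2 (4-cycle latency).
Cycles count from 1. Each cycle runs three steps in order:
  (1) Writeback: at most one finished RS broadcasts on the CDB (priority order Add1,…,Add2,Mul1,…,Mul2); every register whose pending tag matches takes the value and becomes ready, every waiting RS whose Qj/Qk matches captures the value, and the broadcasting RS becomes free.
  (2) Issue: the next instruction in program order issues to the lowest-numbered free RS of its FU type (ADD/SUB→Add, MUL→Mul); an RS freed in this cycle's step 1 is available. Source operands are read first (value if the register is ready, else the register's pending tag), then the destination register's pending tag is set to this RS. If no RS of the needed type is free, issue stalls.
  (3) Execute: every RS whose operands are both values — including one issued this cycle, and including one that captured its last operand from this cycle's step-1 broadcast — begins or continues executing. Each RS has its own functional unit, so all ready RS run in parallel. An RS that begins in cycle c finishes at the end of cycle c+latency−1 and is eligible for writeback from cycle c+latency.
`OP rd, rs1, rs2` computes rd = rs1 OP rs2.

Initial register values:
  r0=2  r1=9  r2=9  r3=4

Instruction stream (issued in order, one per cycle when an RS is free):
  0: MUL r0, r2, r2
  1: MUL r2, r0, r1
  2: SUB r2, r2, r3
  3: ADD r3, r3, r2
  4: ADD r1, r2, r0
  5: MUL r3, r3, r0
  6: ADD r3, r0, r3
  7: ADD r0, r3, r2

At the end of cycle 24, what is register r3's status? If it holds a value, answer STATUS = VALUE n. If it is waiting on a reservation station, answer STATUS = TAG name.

STATUS = VALUE 59130

c1: issue MUL r0<-Mul1 | r0:Mul1,r1:9,r2:9,r3:4
c2: issue MUL r2<-Mul2 | r0:Mul1,r1:9,r2:Mul2,r3:4
c3: issue SUB r2<-Add1 | r0:Mul1,r1:9,r2:Add1,r3:4
c4: issue ADD r3<-Add2 | r0:Mul1,r1:9,r2:Add1,r3:Add2
c5: CDB Mul1=81; stall | r0:81,r1:9,r2:Add1,r3:Add2
c6: stall | r0:81,r1:9,r2:Add1,r3:Add2
c7: stall | r0:81,r1:9,r2:Add1,r3:Add2
c8: stall | r0:81,r1:9,r2:Add1,r3:Add2
c9: CDB Mul2=729; stall | r0:81,r1:9,r2:Add1,r3:Add2
c10: stall | r0:81,r1:9,r2:Add1,r3:Add2
c11: stall | r0:81,r1:9,r2:Add1,r3:Add2
c12: CDB Add1=725; issue ADD r1<-Add1 | r0:81,r1:Add1,r2:725,r3:Add2
c13: issue MUL r3<-Mul1 | r0:81,r1:Add1,r2:725,r3:Mul1
c14: stall | r0:81,r1:Add1,r2:725,r3:Mul1
c15: CDB Add1=806; issue ADD r3<-Add1 | r0:81,r1:806,r2:725,r3:Add1
c16: CDB Add2=729; issue ADD r0<-Add2 | r0:Add2,r1:806,r2:725,r3:Add1
c17: - | r0:Add2,r1:806,r2:725,r3:Add1
c18: - | r0:Add2,r1:806,r2:725,r3:Add1
c19: - | r0:Add2,r1:806,r2:725,r3:Add1
c20: CDB Mul1=59049 | r0:Add2,r1:806,r2:725,r3:Add1
c21: - | r0:Add2,r1:806,r2:725,r3:Add1
c22: - | r0:Add2,r1:806,r2:725,r3:Add1
c23: CDB Add1=59130 | r0:Add2,r1:806,r2:725,r3:59130
c24: - | r0:Add2,r1:806,r2:725,r3:59130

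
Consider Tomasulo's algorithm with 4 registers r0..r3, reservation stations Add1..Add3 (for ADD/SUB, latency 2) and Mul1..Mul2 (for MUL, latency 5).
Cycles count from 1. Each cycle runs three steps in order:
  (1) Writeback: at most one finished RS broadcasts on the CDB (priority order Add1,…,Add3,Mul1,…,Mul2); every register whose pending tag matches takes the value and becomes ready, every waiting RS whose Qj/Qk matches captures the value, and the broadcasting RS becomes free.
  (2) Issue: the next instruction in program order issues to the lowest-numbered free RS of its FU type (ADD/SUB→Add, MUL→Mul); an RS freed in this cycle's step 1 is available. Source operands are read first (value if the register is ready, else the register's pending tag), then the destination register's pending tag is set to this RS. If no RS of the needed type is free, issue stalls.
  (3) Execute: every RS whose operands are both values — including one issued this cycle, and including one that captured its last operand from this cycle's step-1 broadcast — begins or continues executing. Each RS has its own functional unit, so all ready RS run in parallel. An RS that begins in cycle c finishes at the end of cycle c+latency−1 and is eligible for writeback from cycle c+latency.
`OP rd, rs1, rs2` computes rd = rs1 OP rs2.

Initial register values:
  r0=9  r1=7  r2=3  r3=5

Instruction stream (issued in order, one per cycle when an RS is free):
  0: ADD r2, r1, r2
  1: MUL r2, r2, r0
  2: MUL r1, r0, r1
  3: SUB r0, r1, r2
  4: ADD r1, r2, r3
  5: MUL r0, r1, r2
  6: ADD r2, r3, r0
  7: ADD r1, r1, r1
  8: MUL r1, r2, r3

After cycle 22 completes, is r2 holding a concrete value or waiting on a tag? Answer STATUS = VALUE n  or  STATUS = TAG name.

  c1: issue ADD r2<-Add1  regs: r0:9,r1:7,r2:Add1,r3:5
  c2: issue MUL r2<-Mul1  regs: r0:9,r1:7,r2:Mul1,r3:5
  c3: CDB Add1=10; issue MUL r1<-Mul2  regs: r0:9,r1:Mul2,r2:Mul1,r3:5
  c4: issue SUB r0<-Add1  regs: r0:Add1,r1:Mul2,r2:Mul1,r3:5
  c5: issue ADD r1<-Add2  regs: r0:Add1,r1:Add2,r2:Mul1,r3:5
  c6: stall  regs: r0:Add1,r1:Add2,r2:Mul1,r3:5
  c7: stall  regs: r0:Add1,r1:Add2,r2:Mul1,r3:5
  c8: CDB Mul1=90; issue MUL r0<-Mul1  regs: r0:Mul1,r1:Add2,r2:90,r3:5
  c9: CDB Mul2=63; issue ADD r2<-Add3  regs: r0:Mul1,r1:Add2,r2:Add3,r3:5
  c10: CDB Add2=95; issue ADD r1<-Add2  regs: r0:Mul1,r1:Add2,r2:Add3,r3:5
  c11: CDB Add1=-27; issue MUL r1<-Mul2  regs: r0:Mul1,r1:Mul2,r2:Add3,r3:5
  c12: CDB Add2=190  regs: r0:Mul1,r1:Mul2,r2:Add3,r3:5
  c13: -  regs: r0:Mul1,r1:Mul2,r2:Add3,r3:5
  c14: -  regs: r0:Mul1,r1:Mul2,r2:Add3,r3:5
  c15: CDB Mul1=8550  regs: r0:8550,r1:Mul2,r2:Add3,r3:5
  c16: -  regs: r0:8550,r1:Mul2,r2:Add3,r3:5
  c17: CDB Add3=8555  regs: r0:8550,r1:Mul2,r2:8555,r3:5
  c18: -  regs: r0:8550,r1:Mul2,r2:8555,r3:5
  c19: -  regs: r0:8550,r1:Mul2,r2:8555,r3:5
  c20: -  regs: r0:8550,r1:Mul2,r2:8555,r3:5
  c21: -  regs: r0:8550,r1:Mul2,r2:8555,r3:5
  c22: CDB Mul2=42775  regs: r0:8550,r1:42775,r2:8555,r3:5

STATUS = VALUE 8555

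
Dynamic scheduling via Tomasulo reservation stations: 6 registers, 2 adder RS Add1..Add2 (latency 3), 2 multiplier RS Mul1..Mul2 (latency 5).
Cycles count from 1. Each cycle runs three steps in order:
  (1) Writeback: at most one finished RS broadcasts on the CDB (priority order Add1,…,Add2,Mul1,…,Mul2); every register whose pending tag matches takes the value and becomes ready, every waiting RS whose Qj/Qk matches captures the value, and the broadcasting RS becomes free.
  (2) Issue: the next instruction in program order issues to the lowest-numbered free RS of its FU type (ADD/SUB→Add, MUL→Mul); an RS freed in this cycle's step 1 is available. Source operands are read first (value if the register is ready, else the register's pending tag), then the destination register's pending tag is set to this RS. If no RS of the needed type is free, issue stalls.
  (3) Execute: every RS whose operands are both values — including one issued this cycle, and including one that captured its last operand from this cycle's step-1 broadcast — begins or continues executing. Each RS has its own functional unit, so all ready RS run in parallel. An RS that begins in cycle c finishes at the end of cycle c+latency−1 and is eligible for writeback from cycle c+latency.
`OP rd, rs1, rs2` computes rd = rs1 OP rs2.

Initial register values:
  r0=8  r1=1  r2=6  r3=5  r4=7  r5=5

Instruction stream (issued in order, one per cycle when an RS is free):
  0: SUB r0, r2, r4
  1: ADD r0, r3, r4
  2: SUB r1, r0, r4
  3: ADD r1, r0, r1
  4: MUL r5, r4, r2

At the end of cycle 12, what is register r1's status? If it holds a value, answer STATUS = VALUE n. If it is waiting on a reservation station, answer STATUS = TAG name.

STATUS = VALUE 17

c1: issue SUB r0<-Add1 | r0:Add1,r1:1,r2:6,r3:5,r4:7,r5:5
c2: issue ADD r0<-Add2 | r0:Add2,r1:1,r2:6,r3:5,r4:7,r5:5
c3: stall | r0:Add2,r1:1,r2:6,r3:5,r4:7,r5:5
c4: CDB Add1=-1; issue SUB r1<-Add1 | r0:Add2,r1:Add1,r2:6,r3:5,r4:7,r5:5
c5: CDB Add2=12; issue ADD r1<-Add2 | r0:12,r1:Add2,r2:6,r3:5,r4:7,r5:5
c6: issue MUL r5<-Mul1 | r0:12,r1:Add2,r2:6,r3:5,r4:7,r5:Mul1
c7: - | r0:12,r1:Add2,r2:6,r3:5,r4:7,r5:Mul1
c8: CDB Add1=5 | r0:12,r1:Add2,r2:6,r3:5,r4:7,r5:Mul1
c9: - | r0:12,r1:Add2,r2:6,r3:5,r4:7,r5:Mul1
c10: - | r0:12,r1:Add2,r2:6,r3:5,r4:7,r5:Mul1
c11: CDB Add2=17 | r0:12,r1:17,r2:6,r3:5,r4:7,r5:Mul1
c12: CDB Mul1=42 | r0:12,r1:17,r2:6,r3:5,r4:7,r5:42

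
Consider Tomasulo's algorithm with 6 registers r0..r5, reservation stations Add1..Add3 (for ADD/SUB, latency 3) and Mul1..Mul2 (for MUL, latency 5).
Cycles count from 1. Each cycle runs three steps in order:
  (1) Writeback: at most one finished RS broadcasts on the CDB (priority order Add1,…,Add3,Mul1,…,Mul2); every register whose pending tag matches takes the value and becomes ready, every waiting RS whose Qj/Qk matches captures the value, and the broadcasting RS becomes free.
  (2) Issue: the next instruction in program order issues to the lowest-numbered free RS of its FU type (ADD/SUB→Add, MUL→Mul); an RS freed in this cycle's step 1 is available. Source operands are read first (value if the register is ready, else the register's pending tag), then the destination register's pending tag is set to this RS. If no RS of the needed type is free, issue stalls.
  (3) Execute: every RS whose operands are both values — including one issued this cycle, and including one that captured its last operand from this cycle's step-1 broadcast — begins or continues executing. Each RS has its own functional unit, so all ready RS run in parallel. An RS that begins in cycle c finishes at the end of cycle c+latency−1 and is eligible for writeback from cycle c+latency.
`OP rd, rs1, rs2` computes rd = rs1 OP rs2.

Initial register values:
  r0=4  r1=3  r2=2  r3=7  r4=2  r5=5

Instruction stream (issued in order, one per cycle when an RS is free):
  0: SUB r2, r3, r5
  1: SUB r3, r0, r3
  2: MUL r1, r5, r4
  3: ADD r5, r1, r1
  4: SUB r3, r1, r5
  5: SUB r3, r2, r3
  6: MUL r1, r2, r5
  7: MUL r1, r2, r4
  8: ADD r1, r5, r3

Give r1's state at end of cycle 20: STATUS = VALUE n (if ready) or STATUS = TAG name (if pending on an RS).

STATUS = VALUE 32

c1: issue SUB r2<-Add1 | r0:4,r1:3,r2:Add1,r3:7,r4:2,r5:5
c2: issue SUB r3<-Add2 | r0:4,r1:3,r2:Add1,r3:Add2,r4:2,r5:5
c3: issue MUL r1<-Mul1 | r0:4,r1:Mul1,r2:Add1,r3:Add2,r4:2,r5:5
c4: CDB Add1=2; issue ADD r5<-Add1 | r0:4,r1:Mul1,r2:2,r3:Add2,r4:2,r5:Add1
c5: CDB Add2=-3; issue SUB r3<-Add2 | r0:4,r1:Mul1,r2:2,r3:Add2,r4:2,r5:Add1
c6: issue SUB r3<-Add3 | r0:4,r1:Mul1,r2:2,r3:Add3,r4:2,r5:Add1
c7: issue MUL r1<-Mul2 | r0:4,r1:Mul2,r2:2,r3:Add3,r4:2,r5:Add1
c8: CDB Mul1=10; issue MUL r1<-Mul1 | r0:4,r1:Mul1,r2:2,r3:Add3,r4:2,r5:Add1
c9: stall | r0:4,r1:Mul1,r2:2,r3:Add3,r4:2,r5:Add1
c10: stall | r0:4,r1:Mul1,r2:2,r3:Add3,r4:2,r5:Add1
c11: CDB Add1=20; issue ADD r1<-Add1 | r0:4,r1:Add1,r2:2,r3:Add3,r4:2,r5:20
c12: - | r0:4,r1:Add1,r2:2,r3:Add3,r4:2,r5:20
c13: CDB Mul1=4 | r0:4,r1:Add1,r2:2,r3:Add3,r4:2,r5:20
c14: CDB Add2=-10 | r0:4,r1:Add1,r2:2,r3:Add3,r4:2,r5:20
c15: - | r0:4,r1:Add1,r2:2,r3:Add3,r4:2,r5:20
c16: CDB Mul2=40 | r0:4,r1:Add1,r2:2,r3:Add3,r4:2,r5:20
c17: CDB Add3=12 | r0:4,r1:Add1,r2:2,r3:12,r4:2,r5:20
c18: - | r0:4,r1:Add1,r2:2,r3:12,r4:2,r5:20
c19: - | r0:4,r1:Add1,r2:2,r3:12,r4:2,r5:20
c20: CDB Add1=32 | r0:4,r1:32,r2:2,r3:12,r4:2,r5:20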